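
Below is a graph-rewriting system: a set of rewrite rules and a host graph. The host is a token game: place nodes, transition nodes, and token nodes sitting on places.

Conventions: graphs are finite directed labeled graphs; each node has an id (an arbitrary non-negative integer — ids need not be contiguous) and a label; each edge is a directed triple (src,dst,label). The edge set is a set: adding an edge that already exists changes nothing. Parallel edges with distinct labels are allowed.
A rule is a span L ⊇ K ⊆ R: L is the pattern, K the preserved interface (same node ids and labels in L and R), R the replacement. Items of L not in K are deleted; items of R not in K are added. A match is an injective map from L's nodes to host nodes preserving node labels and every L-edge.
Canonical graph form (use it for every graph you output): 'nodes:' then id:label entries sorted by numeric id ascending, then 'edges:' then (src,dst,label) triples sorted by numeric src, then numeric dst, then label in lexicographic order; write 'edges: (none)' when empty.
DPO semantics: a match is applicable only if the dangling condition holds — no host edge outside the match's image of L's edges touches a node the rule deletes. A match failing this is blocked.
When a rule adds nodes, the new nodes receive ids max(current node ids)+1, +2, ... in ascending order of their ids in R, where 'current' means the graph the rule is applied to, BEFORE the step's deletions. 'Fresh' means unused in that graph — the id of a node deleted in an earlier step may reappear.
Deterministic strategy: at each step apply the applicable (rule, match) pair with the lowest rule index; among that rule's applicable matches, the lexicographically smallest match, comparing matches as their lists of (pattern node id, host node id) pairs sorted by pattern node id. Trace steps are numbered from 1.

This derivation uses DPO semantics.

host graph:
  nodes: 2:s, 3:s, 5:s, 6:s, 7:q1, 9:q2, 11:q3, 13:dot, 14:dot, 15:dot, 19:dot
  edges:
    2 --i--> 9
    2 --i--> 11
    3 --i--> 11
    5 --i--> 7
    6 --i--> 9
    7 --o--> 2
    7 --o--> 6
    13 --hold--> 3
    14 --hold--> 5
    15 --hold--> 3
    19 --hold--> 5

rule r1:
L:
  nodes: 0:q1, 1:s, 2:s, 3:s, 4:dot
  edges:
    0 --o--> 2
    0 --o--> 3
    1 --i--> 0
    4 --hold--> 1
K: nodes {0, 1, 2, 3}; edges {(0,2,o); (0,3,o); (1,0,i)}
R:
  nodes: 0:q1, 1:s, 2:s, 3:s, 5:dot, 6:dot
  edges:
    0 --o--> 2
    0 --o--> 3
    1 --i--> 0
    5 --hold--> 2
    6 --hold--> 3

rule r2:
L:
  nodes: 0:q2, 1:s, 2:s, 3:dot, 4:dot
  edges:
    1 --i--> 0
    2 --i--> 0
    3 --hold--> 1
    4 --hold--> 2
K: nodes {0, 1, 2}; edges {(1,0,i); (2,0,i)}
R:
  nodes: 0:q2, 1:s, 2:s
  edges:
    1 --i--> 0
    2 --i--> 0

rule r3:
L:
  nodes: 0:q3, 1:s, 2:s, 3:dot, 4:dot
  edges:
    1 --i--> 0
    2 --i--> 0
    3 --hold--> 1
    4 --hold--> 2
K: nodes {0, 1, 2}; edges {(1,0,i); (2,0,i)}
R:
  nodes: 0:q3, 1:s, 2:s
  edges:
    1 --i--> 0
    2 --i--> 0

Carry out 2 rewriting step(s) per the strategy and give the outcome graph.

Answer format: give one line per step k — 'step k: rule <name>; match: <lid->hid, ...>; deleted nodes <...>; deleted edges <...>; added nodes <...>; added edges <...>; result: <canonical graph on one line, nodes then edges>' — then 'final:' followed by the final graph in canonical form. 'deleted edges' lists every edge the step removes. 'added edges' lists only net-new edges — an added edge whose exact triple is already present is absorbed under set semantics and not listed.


step 1: rule r1; match: 0->7, 1->5, 2->2, 3->6, 4->14; deleted nodes 14; deleted edges (14,5,hold); added nodes 20, 21; added edges (20,2,hold); (21,6,hold); result: nodes: 2:s, 3:s, 5:s, 6:s, 7:q1, 9:q2, 11:q3, 13:dot, 15:dot, 19:dot, 20:dot, 21:dot edges: (2,9,i); (2,11,i); (3,11,i); (5,7,i); (6,9,i); (7,2,o); (7,6,o); (13,3,hold); (15,3,hold); (19,5,hold); (20,2,hold); (21,6,hold)
step 2: rule r1; match: 0->7, 1->5, 2->2, 3->6, 4->19; deleted nodes 19; deleted edges (19,5,hold); added nodes 22, 23; added edges (22,2,hold); (23,6,hold); result: nodes: 2:s, 3:s, 5:s, 6:s, 7:q1, 9:q2, 11:q3, 13:dot, 15:dot, 20:dot, 21:dot, 22:dot, 23:dot edges: (2,9,i); (2,11,i); (3,11,i); (5,7,i); (6,9,i); (7,2,o); (7,6,o); (13,3,hold); (15,3,hold); (20,2,hold); (21,6,hold); (22,2,hold); (23,6,hold)
final:
nodes: 2:s, 3:s, 5:s, 6:s, 7:q1, 9:q2, 11:q3, 13:dot, 15:dot, 20:dot, 21:dot, 22:dot, 23:dot
edges: (2,9,i); (2,11,i); (3,11,i); (5,7,i); (6,9,i); (7,2,o); (7,6,o); (13,3,hold); (15,3,hold); (20,2,hold); (21,6,hold); (22,2,hold); (23,6,hold)


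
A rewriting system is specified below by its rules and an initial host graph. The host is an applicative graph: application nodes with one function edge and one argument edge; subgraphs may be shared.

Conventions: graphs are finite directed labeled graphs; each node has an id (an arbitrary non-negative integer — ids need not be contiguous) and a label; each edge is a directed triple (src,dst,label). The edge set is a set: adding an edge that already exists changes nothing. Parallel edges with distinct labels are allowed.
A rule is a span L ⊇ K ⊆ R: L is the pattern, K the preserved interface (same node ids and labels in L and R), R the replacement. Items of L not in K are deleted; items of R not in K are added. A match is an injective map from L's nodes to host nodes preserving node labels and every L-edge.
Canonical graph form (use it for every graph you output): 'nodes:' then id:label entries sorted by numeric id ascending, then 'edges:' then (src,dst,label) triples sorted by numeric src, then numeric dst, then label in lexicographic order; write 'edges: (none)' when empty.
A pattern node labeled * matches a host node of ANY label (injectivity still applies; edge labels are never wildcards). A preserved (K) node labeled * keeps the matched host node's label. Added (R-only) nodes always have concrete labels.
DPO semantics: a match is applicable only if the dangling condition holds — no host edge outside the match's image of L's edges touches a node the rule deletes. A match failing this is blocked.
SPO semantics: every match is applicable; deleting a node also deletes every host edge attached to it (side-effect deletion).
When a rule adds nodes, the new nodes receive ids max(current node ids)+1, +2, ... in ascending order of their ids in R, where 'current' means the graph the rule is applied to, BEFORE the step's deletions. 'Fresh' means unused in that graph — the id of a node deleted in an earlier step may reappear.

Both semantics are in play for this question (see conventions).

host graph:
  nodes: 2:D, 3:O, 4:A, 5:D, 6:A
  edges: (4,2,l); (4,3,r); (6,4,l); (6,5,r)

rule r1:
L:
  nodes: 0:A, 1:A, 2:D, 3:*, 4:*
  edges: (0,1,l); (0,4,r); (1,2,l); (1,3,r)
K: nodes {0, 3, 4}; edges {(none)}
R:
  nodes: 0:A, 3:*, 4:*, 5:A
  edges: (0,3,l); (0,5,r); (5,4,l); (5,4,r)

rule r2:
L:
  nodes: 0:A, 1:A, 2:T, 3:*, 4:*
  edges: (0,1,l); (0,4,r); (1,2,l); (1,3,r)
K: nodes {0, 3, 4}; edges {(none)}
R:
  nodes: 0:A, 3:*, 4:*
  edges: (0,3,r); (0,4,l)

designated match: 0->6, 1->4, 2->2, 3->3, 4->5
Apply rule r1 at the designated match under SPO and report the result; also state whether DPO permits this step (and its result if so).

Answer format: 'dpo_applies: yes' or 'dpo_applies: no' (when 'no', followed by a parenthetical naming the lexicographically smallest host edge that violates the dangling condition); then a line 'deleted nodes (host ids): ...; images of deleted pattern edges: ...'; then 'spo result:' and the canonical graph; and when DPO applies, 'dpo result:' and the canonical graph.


dpo_applies: yes
deleted nodes (host ids): 2, 4; images of deleted pattern edges: (4,2,l); (4,3,r); (6,4,l); (6,5,r)
spo result:
nodes: 3:O, 5:D, 6:A, 7:A
edges: (6,3,l); (6,7,r); (7,5,l); (7,5,r)
dpo result:
nodes: 3:O, 5:D, 6:A, 7:A
edges: (6,3,l); (6,7,r); (7,5,l); (7,5,r)


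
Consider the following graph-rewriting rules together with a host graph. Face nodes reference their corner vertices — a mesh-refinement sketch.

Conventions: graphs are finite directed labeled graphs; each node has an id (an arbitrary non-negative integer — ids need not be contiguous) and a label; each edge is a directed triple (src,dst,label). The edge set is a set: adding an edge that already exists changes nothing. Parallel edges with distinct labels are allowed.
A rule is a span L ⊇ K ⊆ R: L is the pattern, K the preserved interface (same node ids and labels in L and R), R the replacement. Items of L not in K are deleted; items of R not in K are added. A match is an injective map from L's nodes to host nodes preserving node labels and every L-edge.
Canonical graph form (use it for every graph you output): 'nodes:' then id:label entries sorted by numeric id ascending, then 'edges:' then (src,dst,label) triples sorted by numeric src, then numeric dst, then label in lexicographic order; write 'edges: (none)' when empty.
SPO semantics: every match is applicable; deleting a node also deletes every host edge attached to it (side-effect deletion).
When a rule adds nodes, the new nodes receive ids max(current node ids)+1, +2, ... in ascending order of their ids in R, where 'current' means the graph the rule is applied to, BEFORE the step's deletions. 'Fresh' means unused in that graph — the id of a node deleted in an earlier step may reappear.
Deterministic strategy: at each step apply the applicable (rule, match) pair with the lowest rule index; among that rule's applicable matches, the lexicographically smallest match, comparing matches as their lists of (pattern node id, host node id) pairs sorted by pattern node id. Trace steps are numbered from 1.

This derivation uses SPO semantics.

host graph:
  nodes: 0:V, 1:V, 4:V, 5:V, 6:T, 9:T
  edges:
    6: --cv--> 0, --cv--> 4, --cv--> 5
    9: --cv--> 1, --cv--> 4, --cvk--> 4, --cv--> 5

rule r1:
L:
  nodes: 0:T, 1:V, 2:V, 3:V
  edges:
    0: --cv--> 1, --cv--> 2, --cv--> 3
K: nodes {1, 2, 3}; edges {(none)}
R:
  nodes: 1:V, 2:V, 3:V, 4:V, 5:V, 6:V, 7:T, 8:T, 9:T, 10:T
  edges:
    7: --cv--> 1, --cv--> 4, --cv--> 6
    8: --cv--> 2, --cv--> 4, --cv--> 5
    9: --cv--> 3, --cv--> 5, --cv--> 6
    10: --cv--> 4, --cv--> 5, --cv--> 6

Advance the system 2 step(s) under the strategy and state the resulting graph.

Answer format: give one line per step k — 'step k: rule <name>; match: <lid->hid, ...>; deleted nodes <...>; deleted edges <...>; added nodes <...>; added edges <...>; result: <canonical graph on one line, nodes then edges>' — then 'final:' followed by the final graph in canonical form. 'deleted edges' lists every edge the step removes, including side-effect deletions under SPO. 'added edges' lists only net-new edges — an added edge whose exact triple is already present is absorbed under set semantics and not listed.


step 1: rule r1; match: 0->6, 1->0, 2->4, 3->5; deleted nodes 6; deleted edges (6,0,cv); (6,4,cv); (6,5,cv); added nodes 10, 11, 12, 13, 14, 15, 16; added edges (13,0,cv); (13,10,cv); (13,12,cv); (14,4,cv); (14,10,cv); (14,11,cv); (15,5,cv); (15,11,cv); (15,12,cv); (16,10,cv); (16,11,cv); (16,12,cv); result: nodes: 0:V, 1:V, 4:V, 5:V, 9:T, 10:V, 11:V, 12:V, 13:T, 14:T, 15:T, 16:T edges: (9,1,cv); (9,4,cv); (9,4,cvk); (9,5,cv); (13,0,cv); (13,10,cv); (13,12,cv); (14,4,cv); (14,10,cv); (14,11,cv); (15,5,cv); (15,11,cv); (15,12,cv); (16,10,cv); (16,11,cv); (16,12,cv)
step 2: rule r1; match: 0->9, 1->1, 2->4, 3->5; deleted nodes 9; deleted edges (9,1,cv); (9,4,cv); (9,4,cvk); (9,5,cv); added nodes 17, 18, 19, 20, 21, 22, 23; added edges (20,1,cv); (20,17,cv); (20,19,cv); (21,4,cv); (21,17,cv); (21,18,cv); (22,5,cv); (22,18,cv); (22,19,cv); (23,17,cv); (23,18,cv); (23,19,cv); result: nodes: 0:V, 1:V, 4:V, 5:V, 10:V, 11:V, 12:V, 13:T, 14:T, 15:T, 16:T, 17:V, 18:V, 19:V, 20:T, 21:T, 22:T, 23:T edges: (13,0,cv); (13,10,cv); (13,12,cv); (14,4,cv); (14,10,cv); (14,11,cv); (15,5,cv); (15,11,cv); (15,12,cv); (16,10,cv); (16,11,cv); (16,12,cv); (20,1,cv); (20,17,cv); (20,19,cv); (21,4,cv); (21,17,cv); (21,18,cv); (22,5,cv); (22,18,cv); (22,19,cv); (23,17,cv); (23,18,cv); (23,19,cv)
final:
nodes: 0:V, 1:V, 4:V, 5:V, 10:V, 11:V, 12:V, 13:T, 14:T, 15:T, 16:T, 17:V, 18:V, 19:V, 20:T, 21:T, 22:T, 23:T
edges: (13,0,cv); (13,10,cv); (13,12,cv); (14,4,cv); (14,10,cv); (14,11,cv); (15,5,cv); (15,11,cv); (15,12,cv); (16,10,cv); (16,11,cv); (16,12,cv); (20,1,cv); (20,17,cv); (20,19,cv); (21,4,cv); (21,17,cv); (21,18,cv); (22,5,cv); (22,18,cv); (22,19,cv); (23,17,cv); (23,18,cv); (23,19,cv)


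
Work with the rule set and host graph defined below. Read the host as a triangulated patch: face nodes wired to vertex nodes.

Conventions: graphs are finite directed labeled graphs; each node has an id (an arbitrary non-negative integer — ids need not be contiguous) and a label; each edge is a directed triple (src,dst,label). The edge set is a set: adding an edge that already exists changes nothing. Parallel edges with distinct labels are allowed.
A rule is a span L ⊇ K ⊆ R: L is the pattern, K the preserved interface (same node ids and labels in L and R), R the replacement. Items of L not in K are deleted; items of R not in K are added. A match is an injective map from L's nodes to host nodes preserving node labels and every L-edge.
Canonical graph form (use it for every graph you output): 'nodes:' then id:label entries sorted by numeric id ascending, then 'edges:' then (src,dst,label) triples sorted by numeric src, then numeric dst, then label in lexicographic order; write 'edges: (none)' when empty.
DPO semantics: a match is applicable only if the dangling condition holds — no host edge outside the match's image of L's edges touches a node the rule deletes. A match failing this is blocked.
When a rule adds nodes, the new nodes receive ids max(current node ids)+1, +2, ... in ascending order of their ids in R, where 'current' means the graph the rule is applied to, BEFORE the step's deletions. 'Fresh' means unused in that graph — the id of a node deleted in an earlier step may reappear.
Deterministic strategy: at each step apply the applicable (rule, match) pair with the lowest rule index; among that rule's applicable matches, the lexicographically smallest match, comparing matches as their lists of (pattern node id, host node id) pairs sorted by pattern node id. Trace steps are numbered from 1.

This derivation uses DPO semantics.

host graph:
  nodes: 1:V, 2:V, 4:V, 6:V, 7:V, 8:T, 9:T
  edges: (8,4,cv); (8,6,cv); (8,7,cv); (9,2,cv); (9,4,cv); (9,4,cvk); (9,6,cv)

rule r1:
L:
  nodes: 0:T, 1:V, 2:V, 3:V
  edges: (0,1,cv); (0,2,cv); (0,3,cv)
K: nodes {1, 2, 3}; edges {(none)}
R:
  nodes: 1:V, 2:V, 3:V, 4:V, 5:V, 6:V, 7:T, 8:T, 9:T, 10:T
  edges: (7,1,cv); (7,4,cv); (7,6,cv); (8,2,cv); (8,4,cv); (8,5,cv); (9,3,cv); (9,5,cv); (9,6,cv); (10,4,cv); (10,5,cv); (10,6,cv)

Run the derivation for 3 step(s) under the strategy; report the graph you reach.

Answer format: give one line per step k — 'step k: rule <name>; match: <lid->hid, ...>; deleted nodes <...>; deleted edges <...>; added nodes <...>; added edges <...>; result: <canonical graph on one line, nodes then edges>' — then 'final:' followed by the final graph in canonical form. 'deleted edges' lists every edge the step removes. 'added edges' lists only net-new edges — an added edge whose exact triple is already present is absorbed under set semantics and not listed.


step 1: rule r1; match: 0->8, 1->4, 2->6, 3->7; deleted nodes 8; deleted edges (8,4,cv); (8,6,cv); (8,7,cv); added nodes 10, 11, 12, 13, 14, 15, 16; added edges (13,4,cv); (13,10,cv); (13,12,cv); (14,6,cv); (14,10,cv); (14,11,cv); (15,7,cv); (15,11,cv); (15,12,cv); (16,10,cv); (16,11,cv); (16,12,cv); result: nodes: 1:V, 2:V, 4:V, 6:V, 7:V, 9:T, 10:V, 11:V, 12:V, 13:T, 14:T, 15:T, 16:T edges: (9,2,cv); (9,4,cv); (9,4,cvk); (9,6,cv); (13,4,cv); (13,10,cv); (13,12,cv); (14,6,cv); (14,10,cv); (14,11,cv); (15,7,cv); (15,11,cv); (15,12,cv); (16,10,cv); (16,11,cv); (16,12,cv)
step 2: rule r1; match: 0->13, 1->4, 2->10, 3->12; deleted nodes 13; deleted edges (13,4,cv); (13,10,cv); (13,12,cv); added nodes 17, 18, 19, 20, 21, 22, 23; added edges (20,4,cv); (20,17,cv); (20,19,cv); (21,10,cv); (21,17,cv); (21,18,cv); (22,12,cv); (22,18,cv); (22,19,cv); (23,17,cv); (23,18,cv); (23,19,cv); result: nodes: 1:V, 2:V, 4:V, 6:V, 7:V, 9:T, 10:V, 11:V, 12:V, 14:T, 15:T, 16:T, 17:V, 18:V, 19:V, 20:T, 21:T, 22:T, 23:T edges: (9,2,cv); (9,4,cv); (9,4,cvk); (9,6,cv); (14,6,cv); (14,10,cv); (14,11,cv); (15,7,cv); (15,11,cv); (15,12,cv); (16,10,cv); (16,11,cv); (16,12,cv); (20,4,cv); (20,17,cv); (20,19,cv); (21,10,cv); (21,17,cv); (21,18,cv); (22,12,cv); (22,18,cv); (22,19,cv); (23,17,cv); (23,18,cv); (23,19,cv)
step 3: rule r1; match: 0->14, 1->6, 2->10, 3->11; deleted nodes 14; deleted edges (14,6,cv); (14,10,cv); (14,11,cv); added nodes 24, 25, 26, 27, 28, 29, 30; added edges (27,6,cv); (27,24,cv); (27,26,cv); (28,10,cv); (28,24,cv); (28,25,cv); (29,11,cv); (29,25,cv); (29,26,cv); (30,24,cv); (30,25,cv); (30,26,cv); result: nodes: 1:V, 2:V, 4:V, 6:V, 7:V, 9:T, 10:V, 11:V, 12:V, 15:T, 16:T, 17:V, 18:V, 19:V, 20:T, 21:T, 22:T, 23:T, 24:V, 25:V, 26:V, 27:T, 28:T, 29:T, 30:T edges: (9,2,cv); (9,4,cv); (9,4,cvk); (9,6,cv); (15,7,cv); (15,11,cv); (15,12,cv); (16,10,cv); (16,11,cv); (16,12,cv); (20,4,cv); (20,17,cv); (20,19,cv); (21,10,cv); (21,17,cv); (21,18,cv); (22,12,cv); (22,18,cv); (22,19,cv); (23,17,cv); (23,18,cv); (23,19,cv); (27,6,cv); (27,24,cv); (27,26,cv); (28,10,cv); (28,24,cv); (28,25,cv); (29,11,cv); (29,25,cv); (29,26,cv); (30,24,cv); (30,25,cv); (30,26,cv)
final:
nodes: 1:V, 2:V, 4:V, 6:V, 7:V, 9:T, 10:V, 11:V, 12:V, 15:T, 16:T, 17:V, 18:V, 19:V, 20:T, 21:T, 22:T, 23:T, 24:V, 25:V, 26:V, 27:T, 28:T, 29:T, 30:T
edges: (9,2,cv); (9,4,cv); (9,4,cvk); (9,6,cv); (15,7,cv); (15,11,cv); (15,12,cv); (16,10,cv); (16,11,cv); (16,12,cv); (20,4,cv); (20,17,cv); (20,19,cv); (21,10,cv); (21,17,cv); (21,18,cv); (22,12,cv); (22,18,cv); (22,19,cv); (23,17,cv); (23,18,cv); (23,19,cv); (27,6,cv); (27,24,cv); (27,26,cv); (28,10,cv); (28,24,cv); (28,25,cv); (29,11,cv); (29,25,cv); (29,26,cv); (30,24,cv); (30,25,cv); (30,26,cv)


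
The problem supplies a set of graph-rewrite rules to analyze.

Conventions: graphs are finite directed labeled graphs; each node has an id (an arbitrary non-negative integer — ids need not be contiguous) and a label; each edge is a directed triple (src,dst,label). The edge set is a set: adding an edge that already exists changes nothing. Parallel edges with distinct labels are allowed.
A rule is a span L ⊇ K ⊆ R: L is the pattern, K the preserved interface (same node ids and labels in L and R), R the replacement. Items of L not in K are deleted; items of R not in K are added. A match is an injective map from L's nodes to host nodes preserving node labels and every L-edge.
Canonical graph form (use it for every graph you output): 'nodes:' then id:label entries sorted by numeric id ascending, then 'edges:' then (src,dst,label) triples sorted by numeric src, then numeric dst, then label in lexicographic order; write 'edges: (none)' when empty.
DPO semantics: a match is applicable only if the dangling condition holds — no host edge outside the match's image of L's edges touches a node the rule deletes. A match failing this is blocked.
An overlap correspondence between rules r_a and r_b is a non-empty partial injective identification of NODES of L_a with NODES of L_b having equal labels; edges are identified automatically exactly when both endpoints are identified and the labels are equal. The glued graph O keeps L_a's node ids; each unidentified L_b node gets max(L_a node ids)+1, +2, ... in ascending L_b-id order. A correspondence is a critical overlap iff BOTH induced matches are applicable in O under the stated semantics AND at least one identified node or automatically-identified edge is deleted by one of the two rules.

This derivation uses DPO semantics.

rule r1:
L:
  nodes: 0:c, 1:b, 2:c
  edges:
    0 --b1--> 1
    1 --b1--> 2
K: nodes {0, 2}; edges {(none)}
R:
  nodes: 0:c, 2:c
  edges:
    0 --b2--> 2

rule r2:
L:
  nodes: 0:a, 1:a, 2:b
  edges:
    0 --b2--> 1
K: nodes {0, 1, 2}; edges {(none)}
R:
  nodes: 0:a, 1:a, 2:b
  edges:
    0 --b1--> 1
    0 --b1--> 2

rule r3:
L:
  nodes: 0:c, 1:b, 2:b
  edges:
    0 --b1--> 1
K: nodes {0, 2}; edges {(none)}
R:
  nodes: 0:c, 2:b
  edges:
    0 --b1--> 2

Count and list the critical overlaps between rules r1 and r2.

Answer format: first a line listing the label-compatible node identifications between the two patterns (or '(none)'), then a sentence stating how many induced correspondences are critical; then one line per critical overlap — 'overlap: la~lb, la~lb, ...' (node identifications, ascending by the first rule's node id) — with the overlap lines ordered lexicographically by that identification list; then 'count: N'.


label-compatible node identifications between L(r1) and L(r2): 1~2
1 of the induced correspondences is a critical overlap of r1 and r2.
overlap: 1~2
count: 1


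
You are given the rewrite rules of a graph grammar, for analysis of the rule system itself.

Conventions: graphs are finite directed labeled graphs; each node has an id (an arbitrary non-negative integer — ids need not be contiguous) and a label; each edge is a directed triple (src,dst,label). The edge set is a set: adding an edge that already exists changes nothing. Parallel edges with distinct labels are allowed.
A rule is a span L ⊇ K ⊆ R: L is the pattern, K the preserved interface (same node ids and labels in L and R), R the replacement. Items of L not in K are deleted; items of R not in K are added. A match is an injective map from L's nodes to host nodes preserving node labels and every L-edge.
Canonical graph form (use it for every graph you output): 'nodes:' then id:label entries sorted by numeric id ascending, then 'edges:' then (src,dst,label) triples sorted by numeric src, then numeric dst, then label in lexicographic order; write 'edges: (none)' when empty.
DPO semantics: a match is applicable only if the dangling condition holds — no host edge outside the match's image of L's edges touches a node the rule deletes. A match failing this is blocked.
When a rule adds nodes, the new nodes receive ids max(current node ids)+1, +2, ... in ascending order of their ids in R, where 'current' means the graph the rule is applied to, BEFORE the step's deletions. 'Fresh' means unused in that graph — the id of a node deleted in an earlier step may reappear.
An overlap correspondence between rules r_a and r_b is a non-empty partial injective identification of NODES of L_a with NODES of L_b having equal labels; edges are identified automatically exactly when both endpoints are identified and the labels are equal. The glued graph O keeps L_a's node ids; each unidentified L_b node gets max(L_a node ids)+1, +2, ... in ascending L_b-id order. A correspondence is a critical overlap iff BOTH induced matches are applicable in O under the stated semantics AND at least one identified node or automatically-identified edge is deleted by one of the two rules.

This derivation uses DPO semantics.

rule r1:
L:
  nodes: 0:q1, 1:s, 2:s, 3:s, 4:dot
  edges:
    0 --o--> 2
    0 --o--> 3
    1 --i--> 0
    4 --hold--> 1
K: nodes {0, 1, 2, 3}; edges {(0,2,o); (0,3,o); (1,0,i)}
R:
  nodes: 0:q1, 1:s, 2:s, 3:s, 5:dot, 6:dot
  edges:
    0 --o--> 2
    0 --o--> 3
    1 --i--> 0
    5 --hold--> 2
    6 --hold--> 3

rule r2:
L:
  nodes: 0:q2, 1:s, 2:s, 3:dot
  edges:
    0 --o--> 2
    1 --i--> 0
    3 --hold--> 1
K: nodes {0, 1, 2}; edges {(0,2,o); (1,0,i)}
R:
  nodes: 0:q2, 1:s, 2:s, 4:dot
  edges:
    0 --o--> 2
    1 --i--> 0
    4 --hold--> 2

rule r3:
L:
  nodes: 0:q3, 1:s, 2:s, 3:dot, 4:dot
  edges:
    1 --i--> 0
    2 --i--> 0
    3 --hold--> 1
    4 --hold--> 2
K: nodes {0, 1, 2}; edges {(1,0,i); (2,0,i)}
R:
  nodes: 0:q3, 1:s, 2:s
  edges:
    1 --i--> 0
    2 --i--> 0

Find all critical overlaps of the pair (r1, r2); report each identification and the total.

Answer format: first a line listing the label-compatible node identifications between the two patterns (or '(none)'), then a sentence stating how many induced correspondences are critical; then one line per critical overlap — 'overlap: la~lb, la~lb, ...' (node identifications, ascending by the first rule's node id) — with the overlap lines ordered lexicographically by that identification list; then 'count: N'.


label-compatible node identifications between L(r1) and L(r2): 1~1, 1~2, 2~1, 2~2, 3~1, 3~2, 4~3
3 of the induced correspondences are critical overlaps of r1 and r2.
overlap: 1~1, 2~2, 4~3
overlap: 1~1, 3~2, 4~3
overlap: 1~1, 4~3
count: 3


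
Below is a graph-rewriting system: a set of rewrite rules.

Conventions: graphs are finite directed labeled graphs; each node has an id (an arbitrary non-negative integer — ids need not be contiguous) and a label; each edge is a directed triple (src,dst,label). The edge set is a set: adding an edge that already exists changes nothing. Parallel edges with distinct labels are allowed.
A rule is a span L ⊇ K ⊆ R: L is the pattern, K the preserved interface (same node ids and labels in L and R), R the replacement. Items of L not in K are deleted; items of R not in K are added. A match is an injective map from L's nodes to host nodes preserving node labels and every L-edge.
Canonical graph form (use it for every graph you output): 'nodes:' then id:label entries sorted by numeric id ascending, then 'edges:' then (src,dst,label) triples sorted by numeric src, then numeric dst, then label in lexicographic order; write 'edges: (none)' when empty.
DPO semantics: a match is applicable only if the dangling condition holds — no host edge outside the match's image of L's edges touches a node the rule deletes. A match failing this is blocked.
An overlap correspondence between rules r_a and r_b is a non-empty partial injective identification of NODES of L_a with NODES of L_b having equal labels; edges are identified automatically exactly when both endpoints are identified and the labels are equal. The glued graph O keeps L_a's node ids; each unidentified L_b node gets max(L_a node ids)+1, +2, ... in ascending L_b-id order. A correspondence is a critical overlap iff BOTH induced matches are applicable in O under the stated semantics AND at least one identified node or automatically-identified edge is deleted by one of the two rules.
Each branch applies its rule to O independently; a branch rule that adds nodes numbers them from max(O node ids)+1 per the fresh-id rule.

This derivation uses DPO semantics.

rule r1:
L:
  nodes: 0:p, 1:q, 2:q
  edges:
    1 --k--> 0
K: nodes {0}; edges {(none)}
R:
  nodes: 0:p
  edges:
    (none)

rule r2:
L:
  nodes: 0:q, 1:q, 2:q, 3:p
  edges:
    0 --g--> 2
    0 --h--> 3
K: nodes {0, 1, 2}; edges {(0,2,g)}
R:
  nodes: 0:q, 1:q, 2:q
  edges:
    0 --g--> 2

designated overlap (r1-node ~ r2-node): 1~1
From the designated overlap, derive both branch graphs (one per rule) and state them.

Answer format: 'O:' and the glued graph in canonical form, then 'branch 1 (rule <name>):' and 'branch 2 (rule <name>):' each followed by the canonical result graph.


O:
nodes: 0:p, 1:q, 2:q, 3:q, 4:q, 5:p
edges: (1,0,k); (3,4,g); (3,5,h)
branch 1 (rule r1):
nodes: 0:p, 3:q, 4:q, 5:p
edges: (3,4,g); (3,5,h)
branch 2 (rule r2):
nodes: 0:p, 1:q, 2:q, 3:q, 4:q
edges: (1,0,k); (3,4,g)


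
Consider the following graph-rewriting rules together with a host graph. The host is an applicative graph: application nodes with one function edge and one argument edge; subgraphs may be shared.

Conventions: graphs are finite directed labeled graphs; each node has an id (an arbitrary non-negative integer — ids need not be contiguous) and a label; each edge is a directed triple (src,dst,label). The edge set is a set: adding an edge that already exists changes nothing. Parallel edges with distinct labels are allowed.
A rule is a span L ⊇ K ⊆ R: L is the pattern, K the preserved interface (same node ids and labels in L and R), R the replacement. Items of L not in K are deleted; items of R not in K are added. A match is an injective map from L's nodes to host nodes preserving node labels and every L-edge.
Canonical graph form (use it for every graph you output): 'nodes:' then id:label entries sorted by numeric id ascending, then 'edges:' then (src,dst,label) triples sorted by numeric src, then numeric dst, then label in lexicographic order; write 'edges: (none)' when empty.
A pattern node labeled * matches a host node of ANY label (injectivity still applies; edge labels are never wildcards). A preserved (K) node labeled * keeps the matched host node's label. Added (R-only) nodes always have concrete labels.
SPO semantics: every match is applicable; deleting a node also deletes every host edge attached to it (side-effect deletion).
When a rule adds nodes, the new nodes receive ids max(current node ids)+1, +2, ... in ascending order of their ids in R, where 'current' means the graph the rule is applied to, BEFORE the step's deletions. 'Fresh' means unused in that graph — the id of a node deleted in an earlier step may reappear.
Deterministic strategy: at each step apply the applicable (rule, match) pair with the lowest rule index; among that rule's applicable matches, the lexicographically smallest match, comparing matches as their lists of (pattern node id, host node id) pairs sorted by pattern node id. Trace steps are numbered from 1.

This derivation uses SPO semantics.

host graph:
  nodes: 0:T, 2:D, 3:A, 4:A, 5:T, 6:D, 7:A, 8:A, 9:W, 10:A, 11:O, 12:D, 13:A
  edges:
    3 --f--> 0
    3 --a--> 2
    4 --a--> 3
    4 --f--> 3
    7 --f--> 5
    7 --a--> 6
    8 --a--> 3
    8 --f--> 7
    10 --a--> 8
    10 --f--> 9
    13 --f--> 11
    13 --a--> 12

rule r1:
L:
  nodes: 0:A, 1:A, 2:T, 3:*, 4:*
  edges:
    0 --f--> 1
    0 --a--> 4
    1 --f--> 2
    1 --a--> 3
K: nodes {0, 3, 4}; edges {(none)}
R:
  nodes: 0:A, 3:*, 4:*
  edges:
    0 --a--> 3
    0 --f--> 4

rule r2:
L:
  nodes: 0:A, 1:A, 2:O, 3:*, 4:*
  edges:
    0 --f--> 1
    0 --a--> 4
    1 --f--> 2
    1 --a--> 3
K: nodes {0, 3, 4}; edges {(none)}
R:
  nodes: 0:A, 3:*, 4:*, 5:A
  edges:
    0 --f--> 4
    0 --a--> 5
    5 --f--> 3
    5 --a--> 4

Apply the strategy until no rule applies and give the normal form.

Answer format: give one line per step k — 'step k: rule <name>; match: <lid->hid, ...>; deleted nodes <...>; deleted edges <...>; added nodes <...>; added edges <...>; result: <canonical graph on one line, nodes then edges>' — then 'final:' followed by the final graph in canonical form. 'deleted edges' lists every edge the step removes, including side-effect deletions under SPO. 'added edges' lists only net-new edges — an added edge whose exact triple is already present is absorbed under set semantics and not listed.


step 1: rule r1; match: 0->8, 1->7, 2->5, 3->6, 4->3; deleted nodes 5, 7; deleted edges (7,5,f); (7,6,a); (8,3,a); (8,7,f); added nodes (none); added edges (8,3,f); (8,6,a); result: nodes: 0:T, 2:D, 3:A, 4:A, 6:D, 8:A, 9:W, 10:A, 11:O, 12:D, 13:A edges: (3,0,f); (3,2,a); (4,3,a); (4,3,f); (8,3,f); (8,6,a); (10,8,a); (10,9,f); (13,11,f); (13,12,a)
step 2: rule r1; match: 0->8, 1->3, 2->0, 3->2, 4->6; deleted nodes 0, 3; deleted edges (3,0,f); (3,2,a); (4,3,a); (4,3,f); (8,3,f); (8,6,a); added nodes (none); added edges (8,2,a); (8,6,f); result: nodes: 2:D, 4:A, 6:D, 8:A, 9:W, 10:A, 11:O, 12:D, 13:A edges: (8,2,a); (8,6,f); (10,8,a); (10,9,f); (13,11,f); (13,12,a)
final:
nodes: 2:D, 4:A, 6:D, 8:A, 9:W, 10:A, 11:O, 12:D, 13:A
edges: (8,2,a); (8,6,f); (10,8,a); (10,9,f); (13,11,f); (13,12,a)


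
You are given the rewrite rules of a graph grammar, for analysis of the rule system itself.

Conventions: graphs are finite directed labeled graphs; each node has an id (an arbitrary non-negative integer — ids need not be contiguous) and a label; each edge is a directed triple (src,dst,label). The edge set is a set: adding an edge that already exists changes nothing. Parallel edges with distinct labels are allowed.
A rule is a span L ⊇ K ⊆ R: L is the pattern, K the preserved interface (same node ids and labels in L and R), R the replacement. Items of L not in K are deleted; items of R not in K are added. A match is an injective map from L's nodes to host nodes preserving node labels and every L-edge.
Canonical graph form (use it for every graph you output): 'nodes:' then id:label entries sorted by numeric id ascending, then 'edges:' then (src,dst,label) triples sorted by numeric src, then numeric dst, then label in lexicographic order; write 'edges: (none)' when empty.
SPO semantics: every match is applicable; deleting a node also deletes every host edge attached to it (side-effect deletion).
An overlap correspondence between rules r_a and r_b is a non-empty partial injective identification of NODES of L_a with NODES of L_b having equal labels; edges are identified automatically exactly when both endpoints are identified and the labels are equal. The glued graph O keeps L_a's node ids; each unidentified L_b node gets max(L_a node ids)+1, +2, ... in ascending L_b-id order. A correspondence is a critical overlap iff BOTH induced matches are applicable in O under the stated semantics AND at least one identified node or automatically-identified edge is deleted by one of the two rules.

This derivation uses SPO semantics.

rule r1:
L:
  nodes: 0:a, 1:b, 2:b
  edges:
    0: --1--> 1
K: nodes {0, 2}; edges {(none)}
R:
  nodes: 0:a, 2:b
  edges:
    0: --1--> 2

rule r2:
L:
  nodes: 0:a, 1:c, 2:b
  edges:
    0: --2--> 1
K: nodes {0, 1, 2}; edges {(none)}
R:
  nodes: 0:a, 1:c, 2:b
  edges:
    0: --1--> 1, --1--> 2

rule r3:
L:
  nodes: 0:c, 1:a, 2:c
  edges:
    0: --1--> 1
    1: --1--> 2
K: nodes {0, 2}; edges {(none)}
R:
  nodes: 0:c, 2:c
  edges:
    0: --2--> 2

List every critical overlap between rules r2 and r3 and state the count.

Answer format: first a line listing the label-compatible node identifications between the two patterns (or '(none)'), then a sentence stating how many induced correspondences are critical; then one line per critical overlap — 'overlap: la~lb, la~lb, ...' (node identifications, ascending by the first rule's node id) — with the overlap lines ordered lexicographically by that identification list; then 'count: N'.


label-compatible node identifications between L(r2) and L(r3): 0~1, 1~0, 1~2
3 of the induced correspondences are critical overlaps of r2 and r3.
overlap: 0~1
overlap: 0~1, 1~0
overlap: 0~1, 1~2
count: 3


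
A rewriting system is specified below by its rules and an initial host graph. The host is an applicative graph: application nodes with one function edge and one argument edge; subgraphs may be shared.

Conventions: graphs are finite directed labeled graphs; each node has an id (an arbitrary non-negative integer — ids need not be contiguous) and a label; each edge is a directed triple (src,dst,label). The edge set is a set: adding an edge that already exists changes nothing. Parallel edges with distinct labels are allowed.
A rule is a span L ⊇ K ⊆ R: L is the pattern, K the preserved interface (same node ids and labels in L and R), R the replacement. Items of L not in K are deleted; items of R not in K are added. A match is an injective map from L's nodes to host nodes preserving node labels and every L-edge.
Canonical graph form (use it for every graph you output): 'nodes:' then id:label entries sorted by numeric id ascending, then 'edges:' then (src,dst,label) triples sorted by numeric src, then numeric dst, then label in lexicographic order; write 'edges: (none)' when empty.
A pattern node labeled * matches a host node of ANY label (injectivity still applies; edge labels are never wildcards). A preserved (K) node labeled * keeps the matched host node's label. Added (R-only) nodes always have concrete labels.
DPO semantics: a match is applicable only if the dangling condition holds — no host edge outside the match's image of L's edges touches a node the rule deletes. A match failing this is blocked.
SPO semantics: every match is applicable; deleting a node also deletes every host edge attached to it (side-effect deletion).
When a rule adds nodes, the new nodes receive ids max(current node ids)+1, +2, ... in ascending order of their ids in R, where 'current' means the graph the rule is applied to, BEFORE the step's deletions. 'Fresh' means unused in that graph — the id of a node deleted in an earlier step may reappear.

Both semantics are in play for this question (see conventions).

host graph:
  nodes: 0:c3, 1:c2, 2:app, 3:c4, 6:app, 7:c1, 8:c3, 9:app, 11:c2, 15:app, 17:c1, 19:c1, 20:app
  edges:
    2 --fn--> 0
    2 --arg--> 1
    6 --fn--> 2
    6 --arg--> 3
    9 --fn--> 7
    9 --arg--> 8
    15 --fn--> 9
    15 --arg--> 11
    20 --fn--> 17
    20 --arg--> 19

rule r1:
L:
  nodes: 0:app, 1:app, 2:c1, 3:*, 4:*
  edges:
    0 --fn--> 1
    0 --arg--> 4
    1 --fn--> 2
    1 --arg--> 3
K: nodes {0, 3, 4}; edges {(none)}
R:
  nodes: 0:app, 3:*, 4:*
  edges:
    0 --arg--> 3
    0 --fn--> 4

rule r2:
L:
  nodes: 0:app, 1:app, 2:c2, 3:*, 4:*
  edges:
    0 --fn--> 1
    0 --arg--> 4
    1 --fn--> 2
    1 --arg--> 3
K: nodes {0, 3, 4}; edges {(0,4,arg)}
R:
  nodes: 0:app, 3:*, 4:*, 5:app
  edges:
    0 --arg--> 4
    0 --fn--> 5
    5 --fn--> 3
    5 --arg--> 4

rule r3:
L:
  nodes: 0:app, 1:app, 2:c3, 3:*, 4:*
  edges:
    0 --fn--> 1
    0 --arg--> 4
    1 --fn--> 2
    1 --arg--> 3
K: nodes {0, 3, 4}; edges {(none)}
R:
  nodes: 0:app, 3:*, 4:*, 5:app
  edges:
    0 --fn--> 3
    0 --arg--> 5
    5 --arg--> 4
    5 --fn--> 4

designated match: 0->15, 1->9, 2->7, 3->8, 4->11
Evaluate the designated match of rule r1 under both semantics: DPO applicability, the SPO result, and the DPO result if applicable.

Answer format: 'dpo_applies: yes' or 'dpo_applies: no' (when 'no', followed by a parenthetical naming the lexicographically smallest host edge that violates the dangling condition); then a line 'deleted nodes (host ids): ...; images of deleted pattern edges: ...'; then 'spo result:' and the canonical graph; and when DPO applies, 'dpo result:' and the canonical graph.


dpo_applies: yes
deleted nodes (host ids): 7, 9; images of deleted pattern edges: (9,7,fn); (9,8,arg); (15,9,fn); (15,11,arg)
spo result:
nodes: 0:c3, 1:c2, 2:app, 3:c4, 6:app, 8:c3, 11:c2, 15:app, 17:c1, 19:c1, 20:app
edges: (2,0,fn); (2,1,arg); (6,2,fn); (6,3,arg); (15,8,arg); (15,11,fn); (20,17,fn); (20,19,arg)
dpo result:
nodes: 0:c3, 1:c2, 2:app, 3:c4, 6:app, 8:c3, 11:c2, 15:app, 17:c1, 19:c1, 20:app
edges: (2,0,fn); (2,1,arg); (6,2,fn); (6,3,arg); (15,8,arg); (15,11,fn); (20,17,fn); (20,19,arg)


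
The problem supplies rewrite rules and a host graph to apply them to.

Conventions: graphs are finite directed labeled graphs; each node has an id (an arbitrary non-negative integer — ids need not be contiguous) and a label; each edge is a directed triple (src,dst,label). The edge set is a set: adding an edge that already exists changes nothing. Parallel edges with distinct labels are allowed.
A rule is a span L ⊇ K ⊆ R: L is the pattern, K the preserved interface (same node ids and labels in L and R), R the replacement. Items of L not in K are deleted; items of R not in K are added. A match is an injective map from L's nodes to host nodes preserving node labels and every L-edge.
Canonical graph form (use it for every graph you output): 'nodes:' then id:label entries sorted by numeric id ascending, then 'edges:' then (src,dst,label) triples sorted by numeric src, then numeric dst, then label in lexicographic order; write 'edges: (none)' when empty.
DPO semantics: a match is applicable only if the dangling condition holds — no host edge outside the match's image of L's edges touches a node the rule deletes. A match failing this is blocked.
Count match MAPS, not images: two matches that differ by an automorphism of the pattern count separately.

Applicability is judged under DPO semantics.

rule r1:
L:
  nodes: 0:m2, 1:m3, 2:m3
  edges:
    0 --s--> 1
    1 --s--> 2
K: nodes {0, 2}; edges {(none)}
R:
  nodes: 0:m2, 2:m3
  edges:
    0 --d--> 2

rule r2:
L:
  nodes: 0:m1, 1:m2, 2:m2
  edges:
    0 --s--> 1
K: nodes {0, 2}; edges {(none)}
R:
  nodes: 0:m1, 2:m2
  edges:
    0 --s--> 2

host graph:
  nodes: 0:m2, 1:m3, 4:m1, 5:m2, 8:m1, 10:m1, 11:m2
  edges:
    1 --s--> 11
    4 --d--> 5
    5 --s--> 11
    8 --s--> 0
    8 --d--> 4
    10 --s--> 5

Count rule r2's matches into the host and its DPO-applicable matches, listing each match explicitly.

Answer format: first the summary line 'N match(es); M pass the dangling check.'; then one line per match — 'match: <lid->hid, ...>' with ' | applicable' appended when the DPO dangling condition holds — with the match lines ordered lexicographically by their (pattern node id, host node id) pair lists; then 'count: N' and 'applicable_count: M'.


4 match(es); 2 pass the dangling check.
match: 0->8, 1->0, 2->5 | applicable
match: 0->8, 1->0, 2->11 | applicable
match: 0->10, 1->5, 2->0
match: 0->10, 1->5, 2->11
count: 4
applicable_count: 2
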